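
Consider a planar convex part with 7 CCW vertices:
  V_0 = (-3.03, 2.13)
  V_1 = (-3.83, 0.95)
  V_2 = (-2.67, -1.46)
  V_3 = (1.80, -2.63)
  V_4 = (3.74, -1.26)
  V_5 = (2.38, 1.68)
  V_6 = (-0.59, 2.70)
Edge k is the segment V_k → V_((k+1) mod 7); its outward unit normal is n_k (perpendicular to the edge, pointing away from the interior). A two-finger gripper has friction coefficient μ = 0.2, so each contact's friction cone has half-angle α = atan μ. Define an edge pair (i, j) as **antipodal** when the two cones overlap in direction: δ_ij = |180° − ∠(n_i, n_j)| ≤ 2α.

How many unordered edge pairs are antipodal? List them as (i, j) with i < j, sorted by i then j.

count = 4; pairs: (0,3), (1,4), (2,5), (3,6)

α = atan 0.2 = 11.31°;  2α = 22.62°
n_0 = (-0.8277, +0.5612)
n_1 = (-0.9011, -0.4337)
n_2 = (-0.2532, -0.9674)
n_3 = (+0.5768, -0.8169)
n_4 = (+0.9076, +0.4198)
n_5 = (+0.3248, +0.9458)
n_6 = (-0.2275, +0.9738)
  (0,1): δ = 120.16°  ·
  (0,2): δ = 70.53°  ·
  (0,3): δ = 20.63°  ✓
  (0,4): δ = 58.96°  ·
  (0,5): δ = 105.18°  ·
  (0,6): δ = 137.28°  ·
  (1,2): δ = 130.37°  ·
  (1,3): δ = 80.47°  ·
  (1,4): δ = 0.88°  ✓
  (1,5): δ = 45.34°  ·
  (1,6): δ = 77.45°  ·
  (2,3): δ = 130.10°  ·
  (2,4): δ = 50.51°  ·
  (2,5): δ = 4.29°  ✓
  (2,6): δ = 27.82°  ·
  (3,4): δ = 100.40°  ·
  (3,5): δ = 54.18°  ·
  (3,6): δ = 22.08°  ✓
  (4,5): δ = 133.78°  ·
  (4,6): δ = 101.68°  ·
  (5,6): δ = 147.90°  ·
antipodal pairs: 4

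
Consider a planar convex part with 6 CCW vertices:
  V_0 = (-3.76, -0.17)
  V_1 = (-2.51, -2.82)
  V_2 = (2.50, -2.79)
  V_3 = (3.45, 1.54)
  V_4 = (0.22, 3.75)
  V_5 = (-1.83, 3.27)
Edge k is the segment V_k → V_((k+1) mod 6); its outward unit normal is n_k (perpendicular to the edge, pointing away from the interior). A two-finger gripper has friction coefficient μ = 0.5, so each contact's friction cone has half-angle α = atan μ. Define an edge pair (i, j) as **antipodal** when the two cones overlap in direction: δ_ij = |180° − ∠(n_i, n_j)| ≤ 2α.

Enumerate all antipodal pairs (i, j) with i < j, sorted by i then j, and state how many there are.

count = 5; pairs: (0,2), (0,3), (1,3), (1,4), (2,5)

α = atan 0.5 = 26.57°;  2α = 53.13°
n_0 = (-0.9044, -0.4266)
n_1 = (+0.0060, -1.0000)
n_2 = (+0.9768, -0.2143)
n_3 = (+0.5647, +0.8253)
n_4 = (-0.2280, +0.9737)
n_5 = (-0.8721, +0.4893)
  (0,1): δ = 114.91°  ·
  (0,2): δ = 37.63°  ✓
  (0,3): δ = 30.37°  ✓
  (0,4): δ = 77.93°  ·
  (0,5): δ = 125.45°  ·
  (1,2): δ = 102.72°  ·
  (1,3): δ = 34.72°  ✓
  (1,4): δ = 12.84°  ✓
  (1,5): δ = 60.36°  ·
  (2,3): δ = 112.01°  ·
  (2,4): δ = 64.45°  ·
  (2,5): δ = 16.92°  ✓
  (3,4): δ = 132.44°  ·
  (3,5): δ = 84.91°  ·
  (4,5): δ = 132.47°  ·
antipodal pairs: 5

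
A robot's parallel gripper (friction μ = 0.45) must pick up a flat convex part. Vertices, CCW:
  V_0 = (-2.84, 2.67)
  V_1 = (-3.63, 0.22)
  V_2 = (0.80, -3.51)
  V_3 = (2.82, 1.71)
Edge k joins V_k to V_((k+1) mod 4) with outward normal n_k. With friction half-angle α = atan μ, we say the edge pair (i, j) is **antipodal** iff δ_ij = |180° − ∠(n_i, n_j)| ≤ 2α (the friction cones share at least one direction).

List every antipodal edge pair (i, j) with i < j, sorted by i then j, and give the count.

count = 2; pairs: (0,2), (1,3)

α = atan 0.45 = 24.23°;  2α = 48.46°
n_0 = (-0.9517, +0.3069)
n_1 = (-0.6441, -0.7650)
n_2 = (+0.9326, -0.3609)
n_3 = (+0.1672, +0.9859)
  (0,1): δ = 112.23°  ·
  (0,2): δ = 3.28°  ✓
  (0,3): δ = 98.25°  ·
  (1,2): δ = 71.06°  ·
  (1,3): δ = 30.47°  ✓
  (2,3): δ = 78.47°  ·
antipodal pairs: 2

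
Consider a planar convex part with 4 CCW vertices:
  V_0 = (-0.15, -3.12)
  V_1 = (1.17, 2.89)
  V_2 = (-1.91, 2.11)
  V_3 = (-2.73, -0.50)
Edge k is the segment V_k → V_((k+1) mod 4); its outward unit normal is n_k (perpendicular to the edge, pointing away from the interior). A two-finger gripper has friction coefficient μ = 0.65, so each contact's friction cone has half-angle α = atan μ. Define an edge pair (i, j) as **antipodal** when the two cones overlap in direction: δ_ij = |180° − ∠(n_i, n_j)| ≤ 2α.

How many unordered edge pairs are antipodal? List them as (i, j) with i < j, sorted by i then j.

α = atan 0.65 = 33.02°;  2α = 66.05°
n_0 = (+0.9767, -0.2145)
n_1 = (-0.2455, +0.9694)
n_2 = (-0.9540, +0.2997)
n_3 = (-0.7125, -0.7016)
  (0,1): δ = 63.40°  ✓
  (0,2): δ = 5.05°  ✓
  (0,3): δ = 56.95°  ✓
  (1,2): δ = 121.65°  ·
  (1,3): δ = 59.65°  ✓
  (2,3): δ = 118.00°  ·
antipodal pairs: 4

count = 4; pairs: (0,1), (0,2), (0,3), (1,3)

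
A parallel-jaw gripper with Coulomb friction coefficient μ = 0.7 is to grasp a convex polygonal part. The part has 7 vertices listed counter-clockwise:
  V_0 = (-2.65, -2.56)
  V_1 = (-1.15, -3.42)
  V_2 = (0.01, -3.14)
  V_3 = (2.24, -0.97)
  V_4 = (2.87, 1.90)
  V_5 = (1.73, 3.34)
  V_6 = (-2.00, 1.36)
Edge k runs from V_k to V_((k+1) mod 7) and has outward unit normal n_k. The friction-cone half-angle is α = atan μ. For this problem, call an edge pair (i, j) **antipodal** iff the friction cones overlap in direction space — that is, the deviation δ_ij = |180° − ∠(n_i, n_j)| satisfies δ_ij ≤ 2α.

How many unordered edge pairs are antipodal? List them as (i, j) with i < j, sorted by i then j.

α = atan 0.7 = 34.99°;  2α = 69.98°
n_0 = (-0.4974, -0.8675)
n_1 = (+0.2346, -0.9721)
n_2 = (+0.6974, -0.7167)
n_3 = (+0.9767, -0.2144)
n_4 = (+0.7840, +0.6207)
n_5 = (-0.4689, +0.8833)
n_6 = (-0.9865, +0.1636)
  (0,1): δ = 136.60°  ·
  (0,2): δ = 105.95°  ·
  (0,3): δ = 72.55°  ·
  (0,4): δ = 21.81°  ✓
  (0,5): δ = 57.79°  ✓
  (0,6): δ = 110.41°  ·
  (1,2): δ = 149.35°  ·
  (1,3): δ = 115.95°  ·
  (1,4): δ = 65.20°  ✓
  (1,5): δ = 14.39°  ✓
  (1,6): δ = 67.01°  ✓
  (2,3): δ = 146.60°  ·
  (2,4): δ = 95.85°  ·
  (2,5): δ = 16.26°  ✓
  (2,6): δ = 36.37°  ✓
  (3,4): δ = 129.25°  ·
  (3,5): δ = 49.66°  ✓
  (3,6): δ = 2.97°  ✓
  (4,5): δ = 100.41°  ·
  (4,6): δ = 47.78°  ✓
  (5,6): δ = 127.38°  ·
antipodal pairs: 10

count = 10; pairs: (0,4), (0,5), (1,4), (1,5), (1,6), (2,5), (2,6), (3,5), (3,6), (4,6)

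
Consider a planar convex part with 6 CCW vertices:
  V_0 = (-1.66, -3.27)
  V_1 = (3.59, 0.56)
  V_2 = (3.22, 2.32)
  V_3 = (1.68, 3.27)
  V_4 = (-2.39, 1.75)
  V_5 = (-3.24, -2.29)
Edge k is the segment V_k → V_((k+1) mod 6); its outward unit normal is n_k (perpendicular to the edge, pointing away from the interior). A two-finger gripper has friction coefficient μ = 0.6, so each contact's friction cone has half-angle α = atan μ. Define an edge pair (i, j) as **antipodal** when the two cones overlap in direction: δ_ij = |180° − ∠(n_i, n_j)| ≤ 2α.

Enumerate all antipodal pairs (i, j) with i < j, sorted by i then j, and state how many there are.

count = 6; pairs: (0,3), (0,4), (1,4), (1,5), (2,5), (3,5)

α = atan 0.6 = 30.96°;  2α = 61.93°
n_0 = (+0.5894, -0.8079)
n_1 = (+0.9786, +0.2057)
n_2 = (+0.5250, +0.8511)
n_3 = (-0.3499, +0.9368)
n_4 = (-0.9786, +0.2059)
n_5 = (-0.5271, -0.8498)
  (0,1): δ = 114.24°  ·
  (0,2): δ = 67.78°  ·
  (0,3): δ = 15.63°  ✓
  (0,4): δ = 42.01°  ✓
  (0,5): δ = 112.08°  ·
  (1,2): δ = 133.54°  ·
  (1,3): δ = 81.39°  ·
  (1,4): δ = 23.75°  ✓
  (1,5): δ = 46.32°  ✓
  (2,3): δ = 127.85°  ·
  (2,4): δ = 70.21°  ·
  (2,5): δ = 0.14°  ✓
  (3,4): δ = 122.36°  ·
  (3,5): δ = 52.29°  ✓
  (4,5): δ = 109.93°  ·
antipodal pairs: 6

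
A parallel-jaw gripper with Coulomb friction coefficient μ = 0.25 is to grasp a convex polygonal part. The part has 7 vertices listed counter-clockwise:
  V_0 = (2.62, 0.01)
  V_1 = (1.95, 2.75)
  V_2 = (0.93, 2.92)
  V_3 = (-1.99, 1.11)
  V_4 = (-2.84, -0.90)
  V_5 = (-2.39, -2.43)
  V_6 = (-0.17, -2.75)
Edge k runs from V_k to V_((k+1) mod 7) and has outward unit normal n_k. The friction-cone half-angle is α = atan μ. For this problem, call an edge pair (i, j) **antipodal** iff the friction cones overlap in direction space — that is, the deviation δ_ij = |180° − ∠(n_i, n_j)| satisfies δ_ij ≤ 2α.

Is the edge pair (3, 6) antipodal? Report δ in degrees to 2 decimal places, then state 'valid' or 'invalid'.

α = atan 0.25 = 14.04°;  2α = 28.07°
edge 3: e_3 = (-0.85, -2.01);  n_3 = (-0.9210, +0.3895)
edge 6: e_6 = (+2.79, +2.76);  n_6 = (+0.7033, -0.7109)
∠(n_3, n_6) = 157.61°
δ = |180° − 157.61°| = 22.39°
22.39° ≤ 2α = 28.07°  →  valid

δ = 22.39°, valid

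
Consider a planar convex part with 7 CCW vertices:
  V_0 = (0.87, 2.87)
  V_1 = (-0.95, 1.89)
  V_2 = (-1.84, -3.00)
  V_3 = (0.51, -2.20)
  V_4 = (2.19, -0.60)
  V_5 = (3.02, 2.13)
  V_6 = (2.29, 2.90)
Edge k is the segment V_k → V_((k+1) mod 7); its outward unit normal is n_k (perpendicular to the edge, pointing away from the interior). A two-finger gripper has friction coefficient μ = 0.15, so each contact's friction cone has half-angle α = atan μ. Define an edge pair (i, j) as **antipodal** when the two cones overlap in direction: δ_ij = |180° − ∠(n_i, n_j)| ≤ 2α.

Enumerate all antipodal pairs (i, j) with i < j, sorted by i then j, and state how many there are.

count = 3; pairs: (0,2), (0,3), (1,4)

α = atan 0.15 = 8.53°;  2α = 17.06°
n_0 = (-0.4741, +0.8805)
n_1 = (-0.9838, +0.1791)
n_2 = (+0.3223, -0.9466)
n_3 = (+0.6897, -0.7241)
n_4 = (+0.9568, -0.2909)
n_5 = (+0.7257, +0.6880)
n_6 = (-0.0211, +0.9998)
  (0,1): δ = 128.62°  ·
  (0,2): δ = 9.50°  ✓
  (0,3): δ = 15.30°  ✓
  (0,4): δ = 44.79°  ·
  (0,5): δ = 105.17°  ·
  (0,6): δ = 152.91°  ·
  (1,2): δ = 60.88°  ·
  (1,3): δ = 36.08°  ·
  (1,4): δ = 6.60°  ✓
  (1,5): δ = 53.79°  ·
  (1,6): δ = 101.53°  ·
  (2,3): δ = 155.20°  ·
  (2,4): δ = 125.71°  ·
  (2,5): δ = 65.33°  ·
  (2,6): δ = 17.59°  ·
  (3,4): δ = 150.51°  ·
  (3,5): δ = 90.13°  ·
  (3,6): δ = 42.39°  ·
  (4,5): δ = 119.62°  ·
  (4,6): δ = 71.88°  ·
  (5,6): δ = 132.26°  ·
antipodal pairs: 3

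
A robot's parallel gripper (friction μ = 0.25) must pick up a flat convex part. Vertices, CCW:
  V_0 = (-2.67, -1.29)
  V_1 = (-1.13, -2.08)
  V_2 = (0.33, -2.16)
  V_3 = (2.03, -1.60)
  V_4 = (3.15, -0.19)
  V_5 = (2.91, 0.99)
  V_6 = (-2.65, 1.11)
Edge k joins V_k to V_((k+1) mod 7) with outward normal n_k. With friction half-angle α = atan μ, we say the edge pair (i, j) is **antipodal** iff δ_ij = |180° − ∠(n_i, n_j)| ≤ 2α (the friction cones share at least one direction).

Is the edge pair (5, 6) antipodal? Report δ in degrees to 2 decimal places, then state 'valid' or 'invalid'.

α = atan 0.25 = 14.04°;  2α = 28.07°
edge 5: e_5 = (-5.56, +0.12);  n_5 = (+0.0216, +0.9998)
edge 6: e_6 = (-0.02, -2.40);  n_6 = (-1.0000, +0.0083)
∠(n_5, n_6) = 90.76°
δ = |180° − 90.76°| = 89.24°
89.24° > 2α = 28.07°  →  invalid

δ = 89.24°, invalid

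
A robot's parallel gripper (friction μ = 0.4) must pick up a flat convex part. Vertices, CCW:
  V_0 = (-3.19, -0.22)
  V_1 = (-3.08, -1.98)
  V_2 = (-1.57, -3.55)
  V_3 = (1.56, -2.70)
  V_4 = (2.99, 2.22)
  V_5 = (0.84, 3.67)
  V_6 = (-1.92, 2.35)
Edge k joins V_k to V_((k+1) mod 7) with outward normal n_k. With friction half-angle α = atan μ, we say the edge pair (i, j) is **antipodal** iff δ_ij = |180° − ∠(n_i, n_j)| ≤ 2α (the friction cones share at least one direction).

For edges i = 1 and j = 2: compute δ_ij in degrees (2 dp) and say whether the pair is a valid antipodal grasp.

α = atan 0.4 = 21.80°;  2α = 43.60°
edge 1: e_1 = (+1.51, -1.57);  n_1 = (-0.7207, -0.6932)
edge 2: e_2 = (+3.13, +0.85);  n_2 = (+0.2621, -0.9650)
∠(n_1, n_2) = 61.31°
δ = |180° − 61.31°| = 118.69°
118.69° > 2α = 43.60°  →  invalid

δ = 118.69°, invalid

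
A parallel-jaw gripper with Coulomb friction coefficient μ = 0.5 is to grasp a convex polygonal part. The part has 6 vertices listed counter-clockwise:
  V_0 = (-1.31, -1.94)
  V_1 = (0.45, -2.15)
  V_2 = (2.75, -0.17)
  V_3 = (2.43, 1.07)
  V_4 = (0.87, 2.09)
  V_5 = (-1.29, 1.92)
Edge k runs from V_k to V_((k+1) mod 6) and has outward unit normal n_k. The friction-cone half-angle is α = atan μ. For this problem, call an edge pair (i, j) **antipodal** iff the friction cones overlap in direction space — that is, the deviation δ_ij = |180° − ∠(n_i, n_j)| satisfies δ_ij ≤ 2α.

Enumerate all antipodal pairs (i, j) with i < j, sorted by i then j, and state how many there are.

α = atan 0.5 = 26.57°;  2α = 53.13°
n_0 = (-0.1185, -0.9930)
n_1 = (+0.6524, -0.7579)
n_2 = (+0.9683, +0.2499)
n_3 = (+0.5472, +0.8370)
n_4 = (-0.0785, +0.9969)
n_5 = (-1.0000, +0.0052)
  (0,1): δ = 132.47°  ·
  (0,2): δ = 68.73°  ·
  (0,3): δ = 26.37°  ✓
  (0,4): δ = 11.30°  ✓
  (0,5): δ = 96.51°  ·
  (1,2): δ = 116.25°  ·
  (1,3): δ = 73.90°  ·
  (1,4): δ = 36.22°  ✓
  (1,5): δ = 48.98°  ✓
  (2,3): δ = 137.65°  ·
  (2,4): δ = 99.97°  ·
  (2,5): δ = 14.77°  ✓
  (3,4): δ = 142.32°  ·
  (3,5): δ = 57.12°  ·
  (4,5): δ = 94.80°  ·
antipodal pairs: 5

count = 5; pairs: (0,3), (0,4), (1,4), (1,5), (2,5)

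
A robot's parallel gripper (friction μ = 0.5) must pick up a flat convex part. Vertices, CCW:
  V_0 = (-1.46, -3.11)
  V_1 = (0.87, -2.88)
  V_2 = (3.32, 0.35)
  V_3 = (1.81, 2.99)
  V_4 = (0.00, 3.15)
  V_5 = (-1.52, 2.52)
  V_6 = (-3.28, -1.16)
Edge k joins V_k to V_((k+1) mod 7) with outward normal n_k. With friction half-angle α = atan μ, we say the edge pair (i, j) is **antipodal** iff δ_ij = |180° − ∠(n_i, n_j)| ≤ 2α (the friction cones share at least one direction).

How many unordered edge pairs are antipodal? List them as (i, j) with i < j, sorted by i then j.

count = 6; pairs: (0,3), (0,4), (1,4), (1,5), (2,6), (3,6)

α = atan 0.5 = 26.57°;  2α = 53.13°
n_0 = (+0.0982, -0.9952)
n_1 = (+0.7967, -0.6043)
n_2 = (+0.8680, +0.4965)
n_3 = (+0.0881, +0.9961)
n_4 = (-0.3829, +0.9238)
n_5 = (-0.9021, +0.4315)
n_6 = (-0.7311, -0.6823)
  (0,1): δ = 132.82°  ·
  (0,2): δ = 65.87°  ·
  (0,3): δ = 10.69°  ✓
  (0,4): δ = 16.88°  ✓
  (0,5): δ = 58.80°  ·
  (0,6): δ = 127.39°  ·
  (1,2): δ = 113.05°  ·
  (1,3): δ = 57.87°  ·
  (1,4): δ = 30.31°  ✓
  (1,5): δ = 11.62°  ✓
  (1,6): δ = 80.21°  ·
  (2,3): δ = 124.82°  ·
  (2,4): δ = 97.26°  ·
  (2,5): δ = 55.33°  ·
  (2,6): δ = 13.26°  ✓
  (3,4): δ = 152.44°  ·
  (3,5): δ = 110.51°  ·
  (3,6): δ = 41.92°  ✓
  (4,5): δ = 138.07°  ·
  (4,6): δ = 69.49°  ·
  (5,6): δ = 111.41°  ·
antipodal pairs: 6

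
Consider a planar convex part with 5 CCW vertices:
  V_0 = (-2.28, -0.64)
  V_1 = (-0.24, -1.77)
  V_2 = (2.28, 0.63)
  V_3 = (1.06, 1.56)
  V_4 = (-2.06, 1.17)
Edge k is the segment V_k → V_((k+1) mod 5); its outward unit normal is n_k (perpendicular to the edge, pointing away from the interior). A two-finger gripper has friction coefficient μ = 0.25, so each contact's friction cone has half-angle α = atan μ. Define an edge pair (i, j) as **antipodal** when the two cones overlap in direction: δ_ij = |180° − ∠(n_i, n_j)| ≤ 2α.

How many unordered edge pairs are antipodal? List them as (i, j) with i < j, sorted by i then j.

α = atan 0.25 = 14.04°;  2α = 28.07°
n_0 = (-0.4846, -0.8748)
n_1 = (+0.6897, -0.7241)
n_2 = (+0.6062, +0.7953)
n_3 = (-0.1240, +0.9923)
n_4 = (-0.9927, +0.1207)
  (0,1): δ = 107.41°  ·
  (0,2): δ = 8.34°  ✓
  (0,3): δ = 36.11°  ·
  (0,4): δ = 112.05°  ·
  (1,2): δ = 80.92°  ·
  (1,3): δ = 36.48°  ·
  (1,4): δ = 39.47°  ·
  (2,3): δ = 135.56°  ·
  (2,4): δ = 59.61°  ·
  (3,4): δ = 104.06°  ·
antipodal pairs: 1

count = 1; pairs: (0,2)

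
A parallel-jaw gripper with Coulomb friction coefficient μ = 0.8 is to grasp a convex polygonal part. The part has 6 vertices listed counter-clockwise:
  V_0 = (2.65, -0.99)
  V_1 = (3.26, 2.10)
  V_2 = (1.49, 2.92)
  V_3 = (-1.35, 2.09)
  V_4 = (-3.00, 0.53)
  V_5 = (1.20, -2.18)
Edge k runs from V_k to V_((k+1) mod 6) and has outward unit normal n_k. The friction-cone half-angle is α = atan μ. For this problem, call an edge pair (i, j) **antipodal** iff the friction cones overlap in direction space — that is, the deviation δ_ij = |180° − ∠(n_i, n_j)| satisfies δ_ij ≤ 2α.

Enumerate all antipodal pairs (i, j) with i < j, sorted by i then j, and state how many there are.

α = atan 0.8 = 38.66°;  2α = 77.32°
n_0 = (+0.9811, -0.1937)
n_1 = (+0.4204, +0.9074)
n_2 = (-0.2805, +0.9598)
n_3 = (-0.6870, +0.7266)
n_4 = (-0.5422, -0.8403)
n_5 = (+0.6344, -0.7730)
  (0,1): δ = 103.69°  ·
  (0,2): δ = 62.54°  ✓
  (0,3): δ = 35.44°  ✓
  (0,4): δ = 68.34°  ✓
  (0,5): δ = 140.54°  ·
  (1,2): δ = 138.85°  ·
  (1,3): δ = 111.75°  ·
  (1,4): δ = 7.97°  ✓
  (1,5): δ = 64.23°  ✓
  (2,3): δ = 152.90°  ·
  (2,4): δ = 49.12°  ✓
  (2,5): δ = 23.08°  ✓
  (3,4): δ = 76.23°  ✓
  (3,5): δ = 4.02°  ✓
  (4,5): δ = 107.79°  ·
antipodal pairs: 9

count = 9; pairs: (0,2), (0,3), (0,4), (1,4), (1,5), (2,4), (2,5), (3,4), (3,5)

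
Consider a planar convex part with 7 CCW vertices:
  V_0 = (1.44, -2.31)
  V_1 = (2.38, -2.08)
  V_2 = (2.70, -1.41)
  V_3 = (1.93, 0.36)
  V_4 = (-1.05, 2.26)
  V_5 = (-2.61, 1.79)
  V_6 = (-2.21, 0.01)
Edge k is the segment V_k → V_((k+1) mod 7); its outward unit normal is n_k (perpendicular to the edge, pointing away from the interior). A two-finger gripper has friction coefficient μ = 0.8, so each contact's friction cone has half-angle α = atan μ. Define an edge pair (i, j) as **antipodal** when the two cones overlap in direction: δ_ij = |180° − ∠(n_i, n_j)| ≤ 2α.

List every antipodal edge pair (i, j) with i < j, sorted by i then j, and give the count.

α = atan 0.8 = 38.66°;  2α = 77.32°
n_0 = (+0.2377, -0.9713)
n_1 = (+0.9024, -0.4310)
n_2 = (+0.9170, +0.3989)
n_3 = (+0.5376, +0.8432)
n_4 = (-0.2885, +0.9575)
n_5 = (-0.9757, -0.2193)
n_6 = (-0.5364, -0.8439)
  (0,1): δ = 129.28°  ·
  (0,2): δ = 80.24°  ·
  (0,3): δ = 46.27°  ✓
  (0,4): δ = 3.02°  ✓
  (0,5): δ = 88.92°  ·
  (0,6): δ = 133.81°  ·
  (1,2): δ = 130.96°  ·
  (1,3): δ = 96.99°  ·
  (1,4): δ = 47.70°  ✓
  (1,5): δ = 38.19°  ✓
  (1,6): δ = 83.09°  ·
  (2,3): δ = 146.03°  ·
  (2,4): δ = 96.74°  ·
  (2,5): δ = 10.85°  ✓
  (2,6): δ = 34.05°  ✓
  (3,4): δ = 130.71°  ·
  (3,5): δ = 44.81°  ✓
  (3,6): δ = 0.08°  ✓
  (4,5): δ = 94.10°  ·
  (4,6): δ = 49.21°  ✓
  (5,6): δ = 135.11°  ·
antipodal pairs: 9

count = 9; pairs: (0,3), (0,4), (1,4), (1,5), (2,5), (2,6), (3,5), (3,6), (4,6)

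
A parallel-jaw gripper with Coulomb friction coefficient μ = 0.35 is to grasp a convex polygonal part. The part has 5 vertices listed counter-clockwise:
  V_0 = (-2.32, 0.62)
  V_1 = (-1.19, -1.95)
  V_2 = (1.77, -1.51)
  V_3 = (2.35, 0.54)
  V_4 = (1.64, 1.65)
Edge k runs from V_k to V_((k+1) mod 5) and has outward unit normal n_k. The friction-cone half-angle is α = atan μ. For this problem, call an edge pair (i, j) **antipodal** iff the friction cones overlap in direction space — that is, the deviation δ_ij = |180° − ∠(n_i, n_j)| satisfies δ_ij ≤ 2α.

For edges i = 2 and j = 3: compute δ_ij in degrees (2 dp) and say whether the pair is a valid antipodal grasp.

α = atan 0.35 = 19.29°;  2α = 38.58°
edge 2: e_2 = (+0.58, +2.05);  n_2 = (+0.9622, -0.2722)
edge 3: e_3 = (-0.71, +1.11);  n_3 = (+0.8424, +0.5388)
∠(n_2, n_3) = 48.40°
δ = |180° − 48.40°| = 131.60°
131.60° > 2α = 38.58°  →  invalid

δ = 131.60°, invalid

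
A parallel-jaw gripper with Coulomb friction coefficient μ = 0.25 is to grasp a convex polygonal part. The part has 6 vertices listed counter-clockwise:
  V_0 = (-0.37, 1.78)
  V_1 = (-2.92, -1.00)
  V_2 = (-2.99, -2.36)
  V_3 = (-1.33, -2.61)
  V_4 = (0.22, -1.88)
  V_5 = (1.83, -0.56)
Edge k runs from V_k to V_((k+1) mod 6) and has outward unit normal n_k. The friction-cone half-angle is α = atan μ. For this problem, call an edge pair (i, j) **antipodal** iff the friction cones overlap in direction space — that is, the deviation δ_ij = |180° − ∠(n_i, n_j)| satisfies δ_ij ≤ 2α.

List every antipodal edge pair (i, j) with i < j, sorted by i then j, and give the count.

count = 2; pairs: (0,3), (0,4)

α = atan 0.25 = 14.04°;  2α = 28.07°
n_0 = (-0.7369, +0.6760)
n_1 = (-0.9987, +0.0514)
n_2 = (-0.1489, -0.9888)
n_3 = (+0.4261, -0.9047)
n_4 = (+0.6340, -0.7733)
n_5 = (+0.7286, +0.6850)
  (0,1): δ = 140.42°  ·
  (0,2): δ = 56.04°  ·
  (0,3): δ = 22.25°  ✓
  (0,4): δ = 8.12°  ✓
  (0,5): δ = 85.76°  ·
  (1,2): δ = 95.62°  ·
  (1,3): δ = 61.83°  ·
  (1,4): δ = 47.71°  ·
  (1,5): δ = 46.18°  ·
  (2,3): δ = 146.22°  ·
  (2,4): δ = 132.09°  ·
  (2,5): δ = 38.20°  ·
  (3,4): δ = 165.87°  ·
  (3,5): δ = 71.99°  ·
  (4,5): δ = 86.11°  ·
antipodal pairs: 2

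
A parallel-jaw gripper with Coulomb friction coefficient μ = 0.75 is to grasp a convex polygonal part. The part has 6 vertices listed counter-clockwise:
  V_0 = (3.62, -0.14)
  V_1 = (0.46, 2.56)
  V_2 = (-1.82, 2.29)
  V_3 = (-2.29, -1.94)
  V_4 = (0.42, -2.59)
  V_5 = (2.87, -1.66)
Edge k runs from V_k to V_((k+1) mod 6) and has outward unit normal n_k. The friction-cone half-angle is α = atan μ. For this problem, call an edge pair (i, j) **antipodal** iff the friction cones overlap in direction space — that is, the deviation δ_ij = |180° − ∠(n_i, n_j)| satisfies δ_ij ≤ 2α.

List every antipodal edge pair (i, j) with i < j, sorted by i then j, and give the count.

α = atan 0.75 = 36.87°;  2α = 73.74°
n_0 = (+0.6496, +0.7603)
n_1 = (-0.1176, +0.9931)
n_2 = (-0.9939, +0.1104)
n_3 = (-0.2332, -0.9724)
n_4 = (+0.3549, -0.9349)
n_5 = (+0.8968, -0.4425)
  (0,1): δ = 132.73°  ·
  (0,2): δ = 55.83°  ✓
  (0,3): δ = 27.02°  ✓
  (0,4): δ = 61.30°  ✓
  (0,5): δ = 104.25°  ·
  (1,2): δ = 103.09°  ·
  (1,3): δ = 20.24°  ✓
  (1,4): δ = 14.03°  ✓
  (1,5): δ = 56.98°  ✓
  (2,3): δ = 97.15°  ·
  (2,4): δ = 62.87°  ✓
  (2,5): δ = 19.92°  ✓
  (3,4): δ = 145.73°  ·
  (3,5): δ = 102.77°  ·
  (4,5): δ = 137.05°  ·
antipodal pairs: 8

count = 8; pairs: (0,2), (0,3), (0,4), (1,3), (1,4), (1,5), (2,4), (2,5)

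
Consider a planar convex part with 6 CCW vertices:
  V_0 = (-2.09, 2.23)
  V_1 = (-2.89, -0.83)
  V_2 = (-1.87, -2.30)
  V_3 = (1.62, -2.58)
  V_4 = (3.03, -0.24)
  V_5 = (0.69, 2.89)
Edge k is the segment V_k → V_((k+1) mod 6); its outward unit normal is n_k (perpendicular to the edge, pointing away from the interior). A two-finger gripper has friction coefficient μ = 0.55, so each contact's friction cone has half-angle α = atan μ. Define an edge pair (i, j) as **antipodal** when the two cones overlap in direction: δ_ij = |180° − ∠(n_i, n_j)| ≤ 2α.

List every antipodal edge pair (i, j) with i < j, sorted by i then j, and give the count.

α = atan 0.55 = 28.81°;  2α = 57.62°
n_0 = (-0.9675, +0.2529)
n_1 = (-0.8216, -0.5701)
n_2 = (-0.0800, -0.9968)
n_3 = (+0.8565, -0.5161)
n_4 = (+0.8009, +0.5988)
n_5 = (-0.2310, +0.9730)
  (0,1): δ = 130.59°  ·
  (0,2): δ = 79.94°  ·
  (0,3): δ = 16.42°  ✓
  (0,4): δ = 51.43°  ✓
  (0,5): δ = 118.01°  ·
  (1,2): δ = 129.34°  ·
  (1,3): δ = 65.83°  ·
  (1,4): δ = 2.03°  ✓
  (1,5): δ = 68.60°  ·
  (2,3): δ = 116.48°  ·
  (2,4): δ = 48.63°  ✓
  (2,5): δ = 17.94°  ✓
  (3,4): δ = 112.15°  ·
  (3,5): δ = 45.57°  ✓
  (4,5): δ = 113.43°  ·
antipodal pairs: 6

count = 6; pairs: (0,3), (0,4), (1,4), (2,4), (2,5), (3,5)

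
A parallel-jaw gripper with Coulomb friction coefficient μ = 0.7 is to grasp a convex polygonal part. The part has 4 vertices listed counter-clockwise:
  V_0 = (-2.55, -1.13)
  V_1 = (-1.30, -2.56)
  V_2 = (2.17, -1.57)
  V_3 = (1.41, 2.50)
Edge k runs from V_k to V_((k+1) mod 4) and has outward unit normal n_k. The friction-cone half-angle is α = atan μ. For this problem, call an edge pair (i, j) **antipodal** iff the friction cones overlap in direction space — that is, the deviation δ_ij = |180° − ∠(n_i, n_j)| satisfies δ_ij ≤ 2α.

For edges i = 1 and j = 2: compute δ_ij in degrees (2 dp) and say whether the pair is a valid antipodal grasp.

δ = 95.35°, invalid

α = atan 0.7 = 34.99°;  2α = 69.98°
edge 1: e_1 = (+3.47, +0.99);  n_1 = (+0.2744, -0.9616)
edge 2: e_2 = (-0.76, +4.07);  n_2 = (+0.9830, +0.1836)
∠(n_1, n_2) = 84.65°
δ = |180° − 84.65°| = 95.35°
95.35° > 2α = 69.98°  →  invalid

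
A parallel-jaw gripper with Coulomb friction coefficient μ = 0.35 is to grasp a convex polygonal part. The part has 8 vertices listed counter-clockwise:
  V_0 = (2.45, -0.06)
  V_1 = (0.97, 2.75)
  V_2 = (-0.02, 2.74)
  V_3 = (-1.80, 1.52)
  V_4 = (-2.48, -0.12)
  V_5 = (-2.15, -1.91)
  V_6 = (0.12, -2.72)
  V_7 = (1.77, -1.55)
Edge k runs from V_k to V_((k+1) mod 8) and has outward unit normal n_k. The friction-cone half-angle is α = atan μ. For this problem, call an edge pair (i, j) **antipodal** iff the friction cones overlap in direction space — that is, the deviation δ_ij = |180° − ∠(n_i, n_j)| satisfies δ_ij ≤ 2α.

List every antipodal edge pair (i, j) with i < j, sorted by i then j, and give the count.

count = 8; pairs: (0,4), (1,5), (1,6), (2,6), (2,7), (3,6), (3,7), (4,7)

α = atan 0.35 = 19.29°;  2α = 38.58°
n_0 = (+0.8848, +0.4660)
n_1 = (-0.0101, +0.9999)
n_2 = (-0.5653, +0.8249)
n_3 = (-0.9237, +0.3830)
n_4 = (-0.9834, -0.1813)
n_5 = (-0.3361, -0.9418)
n_6 = (+0.5784, -0.8157)
n_7 = (+0.9097, -0.4152)
  (0,1): δ = 117.20°  ·
  (0,2): δ = 83.35°  ·
  (0,3): δ = 50.30°  ·
  (0,4): δ = 17.33°  ✓
  (0,5): δ = 42.59°  ·
  (0,6): δ = 97.56°  ·
  (0,7): δ = 127.69°  ·
  (1,2): δ = 146.15°  ·
  (1,3): δ = 113.10°  ·
  (1,4): δ = 80.13°  ·
  (1,5): δ = 20.22°  ✓
  (1,6): δ = 34.76°  ✓
  (1,7): δ = 64.89°  ·
  (2,3): δ = 146.95°  ·
  (2,4): δ = 113.98°  ·
  (2,5): δ = 54.06°  ·
  (2,6): δ = 0.91°  ✓
  (2,7): δ = 31.04°  ✓
  (3,4): δ = 147.03°  ·
  (3,5): δ = 87.12°  ·
  (3,6): δ = 32.14°  ✓
  (3,7): δ = 2.01°  ✓
  (4,5): δ = 120.08°  ·
  (4,6): δ = 65.11°  ·
  (4,7): δ = 34.98°  ✓
  (5,6): δ = 125.02°  ·
  (5,7): δ = 94.89°  ·
  (6,7): δ = 149.87°  ·
antipodal pairs: 8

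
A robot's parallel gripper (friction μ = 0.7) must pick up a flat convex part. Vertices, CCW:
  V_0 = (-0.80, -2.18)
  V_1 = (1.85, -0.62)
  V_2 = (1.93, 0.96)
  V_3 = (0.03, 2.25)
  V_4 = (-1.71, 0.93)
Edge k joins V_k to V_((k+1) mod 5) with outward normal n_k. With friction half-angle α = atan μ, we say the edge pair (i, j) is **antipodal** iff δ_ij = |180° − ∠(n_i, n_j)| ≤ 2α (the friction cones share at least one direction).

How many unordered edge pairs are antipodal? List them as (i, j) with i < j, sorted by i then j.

α = atan 0.7 = 34.99°;  2α = 69.98°
n_0 = (+0.5073, -0.8618)
n_1 = (+0.9987, -0.0506)
n_2 = (+0.5617, +0.8273)
n_3 = (-0.6044, +0.7967)
n_4 = (-0.9598, -0.2808)
  (0,1): δ = 123.38°  ·
  (0,2): δ = 64.66°  ✓
  (0,3): δ = 6.70°  ✓
  (0,4): δ = 75.83°  ·
  (1,2): δ = 121.28°  ·
  (1,3): δ = 49.92°  ✓
  (1,4): δ = 19.21°  ✓
  (2,3): δ = 108.64°  ·
  (2,4): δ = 39.52°  ✓
  (3,4): δ = 110.87°  ·
antipodal pairs: 5

count = 5; pairs: (0,2), (0,3), (1,3), (1,4), (2,4)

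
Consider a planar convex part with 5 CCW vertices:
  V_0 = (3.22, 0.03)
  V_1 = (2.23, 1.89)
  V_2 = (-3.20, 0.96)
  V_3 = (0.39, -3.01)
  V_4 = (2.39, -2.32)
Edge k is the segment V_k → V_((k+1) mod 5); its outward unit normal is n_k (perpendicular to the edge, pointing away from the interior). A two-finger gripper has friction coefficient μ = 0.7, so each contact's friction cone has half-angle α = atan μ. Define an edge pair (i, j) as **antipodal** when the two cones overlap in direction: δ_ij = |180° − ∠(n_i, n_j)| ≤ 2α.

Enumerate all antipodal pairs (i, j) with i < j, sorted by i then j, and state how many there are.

α = atan 0.7 = 34.99°;  2α = 69.98°
n_0 = (+0.8827, +0.4698)
n_1 = (-0.1688, +0.9856)
n_2 = (-0.7417, -0.6707)
n_3 = (+0.3261, -0.9453)
n_4 = (+0.9429, -0.3330)
  (0,1): δ = 108.31°  ·
  (0,2): δ = 14.10°  ✓
  (0,3): δ = 81.01°  ·
  (0,4): δ = 132.52°  ·
  (1,2): δ = 57.60°  ✓
  (1,3): δ = 9.32°  ✓
  (1,4): δ = 60.83°  ✓
  (2,3): δ = 113.09°  ·
  (2,4): δ = 61.58°  ✓
  (3,4): δ = 128.49°  ·
antipodal pairs: 5

count = 5; pairs: (0,2), (1,2), (1,3), (1,4), (2,4)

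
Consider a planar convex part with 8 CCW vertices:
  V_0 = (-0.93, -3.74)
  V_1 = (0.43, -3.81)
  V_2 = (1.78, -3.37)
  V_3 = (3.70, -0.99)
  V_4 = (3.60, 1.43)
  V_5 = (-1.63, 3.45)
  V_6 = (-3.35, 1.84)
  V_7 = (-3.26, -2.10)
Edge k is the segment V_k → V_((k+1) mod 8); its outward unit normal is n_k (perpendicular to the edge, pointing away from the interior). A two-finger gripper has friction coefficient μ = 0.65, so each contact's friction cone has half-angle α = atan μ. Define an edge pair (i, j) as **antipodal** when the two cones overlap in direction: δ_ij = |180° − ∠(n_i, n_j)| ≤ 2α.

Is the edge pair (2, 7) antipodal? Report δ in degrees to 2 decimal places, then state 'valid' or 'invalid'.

α = atan 0.65 = 33.02°;  2α = 66.05°
edge 2: e_2 = (+1.92, +2.38);  n_2 = (+0.7783, -0.6279)
edge 7: e_7 = (+2.33, -1.64);  n_7 = (-0.5756, -0.8177)
∠(n_2, n_7) = 86.25°
δ = |180° − 86.25°| = 93.75°
93.75° > 2α = 66.05°  →  invalid

δ = 93.75°, invalid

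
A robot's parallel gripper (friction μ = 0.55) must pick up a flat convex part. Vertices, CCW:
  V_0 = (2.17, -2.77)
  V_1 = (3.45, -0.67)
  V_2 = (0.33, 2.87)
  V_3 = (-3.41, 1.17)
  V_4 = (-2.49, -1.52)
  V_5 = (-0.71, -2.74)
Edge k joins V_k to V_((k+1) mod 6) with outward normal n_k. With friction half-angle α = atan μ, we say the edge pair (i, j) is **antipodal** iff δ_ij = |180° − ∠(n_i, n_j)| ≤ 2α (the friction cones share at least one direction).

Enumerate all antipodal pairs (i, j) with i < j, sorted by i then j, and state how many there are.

count = 6; pairs: (0,2), (0,3), (1,3), (1,4), (1,5), (2,5)

α = atan 0.55 = 28.81°;  2α = 57.62°
n_0 = (+0.8539, -0.5205)
n_1 = (+0.7502, +0.6612)
n_2 = (-0.4138, +0.9104)
n_3 = (-0.9462, -0.3236)
n_4 = (-0.5653, -0.8249)
n_5 = (-0.0104, -0.9999)
  (0,1): δ = 107.25°  ·
  (0,2): δ = 34.19°  ✓
  (0,3): δ = 50.24°  ✓
  (0,4): δ = 86.94°  ·
  (0,5): δ = 120.77°  ·
  (1,2): δ = 106.95°  ·
  (1,3): δ = 22.51°  ✓
  (1,4): δ = 14.18°  ✓
  (1,5): δ = 48.01°  ✓
  (2,3): δ = 95.56°  ·
  (2,4): δ = 58.87°  ·
  (2,5): δ = 25.04°  ✓
  (3,4): δ = 143.31°  ·
  (3,5): δ = 109.48°  ·
  (4,5): δ = 146.17°  ·
antipodal pairs: 6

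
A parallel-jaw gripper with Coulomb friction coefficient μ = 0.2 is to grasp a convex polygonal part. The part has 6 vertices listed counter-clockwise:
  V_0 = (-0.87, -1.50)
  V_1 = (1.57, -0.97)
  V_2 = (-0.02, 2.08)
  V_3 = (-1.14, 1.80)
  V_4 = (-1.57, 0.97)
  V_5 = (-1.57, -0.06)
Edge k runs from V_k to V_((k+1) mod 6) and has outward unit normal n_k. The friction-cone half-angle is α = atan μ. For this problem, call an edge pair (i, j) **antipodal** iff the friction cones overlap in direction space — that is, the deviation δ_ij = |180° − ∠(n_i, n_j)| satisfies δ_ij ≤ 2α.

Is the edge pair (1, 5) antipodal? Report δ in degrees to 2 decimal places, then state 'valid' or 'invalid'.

δ = 1.61°, valid

α = atan 0.2 = 11.31°;  2α = 22.62°
edge 1: e_1 = (-1.59, +3.05);  n_1 = (+0.8867, +0.4623)
edge 5: e_5 = (+0.70, -1.44);  n_5 = (-0.8994, -0.4372)
∠(n_1, n_5) = 178.39°
δ = |180° − 178.39°| = 1.61°
1.61° ≤ 2α = 22.62°  →  valid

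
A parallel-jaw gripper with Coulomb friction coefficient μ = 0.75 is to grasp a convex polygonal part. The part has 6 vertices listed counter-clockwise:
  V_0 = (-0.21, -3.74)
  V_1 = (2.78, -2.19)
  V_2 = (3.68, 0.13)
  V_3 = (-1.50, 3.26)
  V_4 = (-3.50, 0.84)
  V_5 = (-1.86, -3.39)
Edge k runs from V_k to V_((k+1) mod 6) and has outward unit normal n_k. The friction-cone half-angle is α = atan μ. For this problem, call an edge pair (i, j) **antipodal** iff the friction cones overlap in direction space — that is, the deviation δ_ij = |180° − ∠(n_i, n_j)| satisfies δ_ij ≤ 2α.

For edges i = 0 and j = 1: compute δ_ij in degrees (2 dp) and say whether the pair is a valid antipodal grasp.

δ = 138.60°, invalid

α = atan 0.75 = 36.87°;  2α = 73.74°
edge 0: e_0 = (+2.99, +1.55);  n_0 = (+0.4602, -0.8878)
edge 1: e_1 = (+0.90, +2.32);  n_1 = (+0.9323, -0.3617)
∠(n_0, n_1) = 41.40°
δ = |180° − 41.40°| = 138.60°
138.60° > 2α = 73.74°  →  invalid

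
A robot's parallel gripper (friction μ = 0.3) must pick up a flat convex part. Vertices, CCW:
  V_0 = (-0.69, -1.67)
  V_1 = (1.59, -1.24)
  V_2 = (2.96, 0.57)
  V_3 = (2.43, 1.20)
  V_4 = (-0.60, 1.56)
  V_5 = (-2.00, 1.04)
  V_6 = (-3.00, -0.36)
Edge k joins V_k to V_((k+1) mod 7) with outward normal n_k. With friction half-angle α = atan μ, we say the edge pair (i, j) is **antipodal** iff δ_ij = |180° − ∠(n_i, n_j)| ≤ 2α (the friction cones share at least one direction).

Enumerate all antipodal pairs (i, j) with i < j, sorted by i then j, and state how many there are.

α = atan 0.3 = 16.70°;  2α = 33.40°
n_0 = (+0.1853, -0.9827)
n_1 = (+0.7973, -0.6035)
n_2 = (+0.7652, +0.6438)
n_3 = (+0.1180, +0.9930)
n_4 = (-0.3482, +0.9374)
n_5 = (-0.8137, +0.5812)
n_6 = (-0.4933, -0.8699)
  (0,1): δ = 137.80°  ·
  (0,2): δ = 60.61°  ·
  (0,3): δ = 17.46°  ✓
  (0,4): δ = 9.70°  ✓
  (0,5): δ = 43.78°  ·
  (0,6): δ = 139.76°  ·
  (1,2): δ = 102.80°  ·
  (1,3): δ = 59.65°  ·
  (1,4): δ = 32.50°  ✓
  (1,5): δ = 1.58°  ✓
  (1,6): δ = 97.56°  ·
  (2,3): δ = 136.85°  ·
  (2,4): δ = 109.70°  ·
  (2,5): δ = 75.61°  ·
  (2,6): δ = 20.37°  ✓
  (3,4): δ = 152.85°  ·
  (3,5): δ = 118.76°  ·
  (3,6): δ = 22.78°  ✓
  (4,5): δ = 145.91°  ·
  (4,6): δ = 49.93°  ·
  (5,6): δ = 84.02°  ·
antipodal pairs: 6

count = 6; pairs: (0,3), (0,4), (1,4), (1,5), (2,6), (3,6)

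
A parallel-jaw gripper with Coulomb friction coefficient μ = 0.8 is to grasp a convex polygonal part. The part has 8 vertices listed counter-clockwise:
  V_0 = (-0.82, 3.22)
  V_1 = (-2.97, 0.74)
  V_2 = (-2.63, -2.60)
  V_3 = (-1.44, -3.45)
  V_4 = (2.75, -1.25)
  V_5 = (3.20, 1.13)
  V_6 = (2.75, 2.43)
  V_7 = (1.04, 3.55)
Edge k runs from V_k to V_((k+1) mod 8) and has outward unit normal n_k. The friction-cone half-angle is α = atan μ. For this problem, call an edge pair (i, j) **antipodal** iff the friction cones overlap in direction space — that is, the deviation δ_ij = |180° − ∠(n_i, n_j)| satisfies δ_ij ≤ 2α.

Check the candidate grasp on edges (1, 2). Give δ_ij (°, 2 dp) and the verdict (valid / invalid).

α = atan 0.8 = 38.66°;  2α = 77.32°
edge 1: e_1 = (+0.34, -3.34);  n_1 = (-0.9949, -0.1013)
edge 2: e_2 = (+1.19, -0.85);  n_2 = (-0.5812, -0.8137)
∠(n_1, n_2) = 48.65°
δ = |180° − 48.65°| = 131.35°
131.35° > 2α = 77.32°  →  invalid

δ = 131.35°, invalid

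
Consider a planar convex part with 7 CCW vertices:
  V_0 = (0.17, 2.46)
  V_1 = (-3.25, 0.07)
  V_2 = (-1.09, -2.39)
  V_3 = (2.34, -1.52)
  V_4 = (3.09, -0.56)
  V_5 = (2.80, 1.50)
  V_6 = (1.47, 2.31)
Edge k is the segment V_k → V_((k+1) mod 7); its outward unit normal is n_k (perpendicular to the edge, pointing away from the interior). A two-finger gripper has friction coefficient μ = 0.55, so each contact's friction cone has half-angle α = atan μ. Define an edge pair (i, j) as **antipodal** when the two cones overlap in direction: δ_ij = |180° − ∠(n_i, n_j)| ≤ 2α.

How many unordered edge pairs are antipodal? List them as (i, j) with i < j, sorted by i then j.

count = 7; pairs: (0,2), (0,3), (1,4), (1,5), (1,6), (2,5), (2,6)

α = atan 0.55 = 28.81°;  2α = 57.62°
n_0 = (-0.5728, +0.8197)
n_1 = (-0.7514, -0.6598)
n_2 = (+0.2459, -0.9693)
n_3 = (+0.7880, -0.6156)
n_4 = (+0.9902, +0.1394)
n_5 = (+0.5202, +0.8541)
n_6 = (+0.1146, +0.9934)
  (0,1): δ = 83.66°  ·
  (0,2): δ = 20.71°  ✓
  (0,3): δ = 17.05°  ✓
  (0,4): δ = 63.07°  ·
  (0,5): δ = 113.71°  ·
  (0,6): δ = 138.47°  ·
  (1,2): δ = 117.05°  ·
  (1,3): δ = 79.28°  ·
  (1,4): δ = 33.27°  ✓
  (1,5): δ = 17.37°  ✓
  (1,6): δ = 42.13°  ✓
  (2,3): δ = 142.23°  ·
  (2,4): δ = 96.22°  ·
  (2,5): δ = 45.57°  ✓
  (2,6): δ = 20.81°  ✓
  (3,4): δ = 133.99°  ·
  (3,5): δ = 83.34°  ·
  (3,6): δ = 58.58°  ·
  (4,5): δ = 129.36°  ·
  (4,6): δ = 104.60°  ·
  (5,6): δ = 155.24°  ·
antipodal pairs: 7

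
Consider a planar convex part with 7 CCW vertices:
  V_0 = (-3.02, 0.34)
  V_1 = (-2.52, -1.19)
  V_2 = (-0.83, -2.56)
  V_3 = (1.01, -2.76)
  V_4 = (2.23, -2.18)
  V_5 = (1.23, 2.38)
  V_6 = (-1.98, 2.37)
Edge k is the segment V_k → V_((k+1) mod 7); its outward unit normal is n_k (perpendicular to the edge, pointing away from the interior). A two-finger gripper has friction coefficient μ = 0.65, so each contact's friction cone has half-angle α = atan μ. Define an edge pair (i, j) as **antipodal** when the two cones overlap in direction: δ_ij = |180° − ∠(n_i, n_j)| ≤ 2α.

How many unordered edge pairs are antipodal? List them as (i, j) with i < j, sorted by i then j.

α = atan 0.65 = 33.02°;  2α = 66.05°
n_0 = (-0.9505, -0.3106)
n_1 = (-0.6297, -0.7768)
n_2 = (-0.1081, -0.9941)
n_3 = (+0.4294, -0.9031)
n_4 = (+0.9768, +0.2142)
n_5 = (-0.0031, +1.0000)
n_6 = (-0.8900, +0.4560)
  (0,1): δ = 147.13°  ·
  (0,2): δ = 114.30°  ·
  (0,3): δ = 82.67°  ·
  (0,4): δ = 5.73°  ✓
  (0,5): δ = 72.08°  ·
  (0,6): δ = 134.78°  ·
  (1,2): δ = 147.17°  ·
  (1,3): δ = 115.54°  ·
  (1,4): δ = 38.60°  ✓
  (1,5): δ = 39.21°  ✓
  (1,6): δ = 101.90°  ·
  (2,3): δ = 148.37°  ·
  (2,4): δ = 71.43°  ·
  (2,5): δ = 6.38°  ✓
  (2,6): δ = 69.08°  ·
  (3,4): δ = 103.06°  ·
  (3,5): δ = 25.25°  ✓
  (3,6): δ = 37.45°  ✓
  (4,5): δ = 102.19°  ·
  (4,6): δ = 39.50°  ✓
  (5,6): δ = 117.31°  ·
antipodal pairs: 7

count = 7; pairs: (0,4), (1,4), (1,5), (2,5), (3,5), (3,6), (4,6)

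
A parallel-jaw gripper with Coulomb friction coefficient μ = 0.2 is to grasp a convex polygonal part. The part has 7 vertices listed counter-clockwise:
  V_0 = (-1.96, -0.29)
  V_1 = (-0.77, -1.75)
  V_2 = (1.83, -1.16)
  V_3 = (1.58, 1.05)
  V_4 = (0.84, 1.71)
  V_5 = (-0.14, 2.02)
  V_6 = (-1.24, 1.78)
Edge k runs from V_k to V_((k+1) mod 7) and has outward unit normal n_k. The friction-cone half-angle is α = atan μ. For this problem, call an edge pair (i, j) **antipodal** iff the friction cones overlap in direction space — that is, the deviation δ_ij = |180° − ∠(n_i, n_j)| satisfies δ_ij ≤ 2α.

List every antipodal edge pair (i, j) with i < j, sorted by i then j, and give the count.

count = 2; pairs: (0,3), (1,5)

α = atan 0.2 = 11.31°;  2α = 22.62°
n_0 = (-0.7751, -0.6318)
n_1 = (+0.2213, -0.9752)
n_2 = (+0.9937, +0.1124)
n_3 = (+0.6656, +0.7463)
n_4 = (+0.3016, +0.9534)
n_5 = (-0.2132, +0.9770)
n_6 = (-0.9445, +0.3285)
  (0,1): δ = 116.40°  ·
  (0,2): δ = 32.73°  ·
  (0,3): δ = 9.09°  ✓
  (0,4): δ = 33.26°  ·
  (0,5): δ = 63.13°  ·
  (0,6): δ = 121.64°  ·
  (1,2): δ = 96.33°  ·
  (1,3): δ = 54.51°  ·
  (1,4): δ = 30.34°  ·
  (1,5): δ = 0.48°  ✓
  (1,6): δ = 58.04°  ·
  (2,3): δ = 138.18°  ·
  (2,4): δ = 114.01°  ·
  (2,5): δ = 84.15°  ·
  (2,6): δ = 25.63°  ·
  (3,4): δ = 155.82°  ·
  (3,5): δ = 125.96°  ·
  (3,6): δ = 67.45°  ·
  (4,5): δ = 150.14°  ·
  (4,6): δ = 91.63°  ·
  (5,6): δ = 121.49°  ·
antipodal pairs: 2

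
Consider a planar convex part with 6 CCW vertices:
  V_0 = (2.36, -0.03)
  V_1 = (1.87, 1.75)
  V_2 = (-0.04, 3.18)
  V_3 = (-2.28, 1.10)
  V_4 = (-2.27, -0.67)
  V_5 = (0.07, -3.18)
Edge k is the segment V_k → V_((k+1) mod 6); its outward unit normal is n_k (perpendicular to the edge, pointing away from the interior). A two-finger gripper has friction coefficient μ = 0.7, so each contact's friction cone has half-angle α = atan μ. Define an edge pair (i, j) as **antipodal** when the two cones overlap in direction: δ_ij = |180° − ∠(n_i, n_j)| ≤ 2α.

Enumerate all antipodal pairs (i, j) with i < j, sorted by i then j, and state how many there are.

α = atan 0.7 = 34.99°;  2α = 69.98°
n_0 = (+0.9641, +0.2654)
n_1 = (+0.5993, +0.8005)
n_2 = (-0.6805, +0.7328)
n_3 = (-1.0000, -0.0056)
n_4 = (-0.7314, -0.6819)
n_5 = (+0.8088, -0.5880)
  (0,1): δ = 142.21°  ·
  (0,2): δ = 62.51°  ✓
  (0,3): δ = 15.07°  ✓
  (0,4): δ = 27.60°  ✓
  (0,5): δ = 128.59°  ·
  (1,2): δ = 100.30°  ·
  (1,3): δ = 52.85°  ✓
  (1,4): δ = 10.19°  ✓
  (1,5): δ = 90.81°  ·
  (2,3): δ = 132.56°  ·
  (2,4): δ = 89.89°  ·
  (2,5): δ = 11.10°  ✓
  (3,4): δ = 137.33°  ·
  (3,5): δ = 36.34°  ✓
  (4,5): δ = 79.01°  ·
antipodal pairs: 7

count = 7; pairs: (0,2), (0,3), (0,4), (1,3), (1,4), (2,5), (3,5)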